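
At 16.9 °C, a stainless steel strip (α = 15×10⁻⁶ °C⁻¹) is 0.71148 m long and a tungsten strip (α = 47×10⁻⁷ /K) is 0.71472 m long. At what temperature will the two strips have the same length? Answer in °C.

L₁(1 + α₁ΔT) = L₂(1 + α₂ΔT) ⇒ ΔT = (L₂ − L₁)/(α₁L₁ − α₂L₂)
L₂ − L₁ = 0.71472 − 0.71148 = 3.24×10⁻³ m
α₁L₁ − α₂L₂ = 15×10⁻⁶×0.71148 − 47×10⁻⁷×0.71472 = 7.313016×10⁻⁶ m/K
ΔT = 3.24×10⁻³ / 7.313016×10⁻⁶ = 443.046 K
T = 16.9 + 443.046 = 459.946 °C

T = 459.9 °C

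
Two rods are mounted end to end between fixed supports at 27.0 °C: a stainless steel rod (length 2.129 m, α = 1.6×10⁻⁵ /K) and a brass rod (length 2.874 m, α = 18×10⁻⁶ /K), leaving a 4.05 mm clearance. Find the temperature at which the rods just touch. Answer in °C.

Gap closes when ΔL₁ + ΔL₂ = 4.05 mm = 4.05×10⁻³ m
(α₁L₁ + α₂L₂)ΔT = g
α₁L₁ + α₂L₂ = 1.6×10⁻⁵×2.129 + 18×10⁻⁶×2.874 = 8.5796×10⁻⁵ m/K
ΔT = 4.05×10⁻³ / 8.5796×10⁻⁵ = 47.205 K
T = 27.0 + 47.205 = 74.205 °C

T = 74.2 °C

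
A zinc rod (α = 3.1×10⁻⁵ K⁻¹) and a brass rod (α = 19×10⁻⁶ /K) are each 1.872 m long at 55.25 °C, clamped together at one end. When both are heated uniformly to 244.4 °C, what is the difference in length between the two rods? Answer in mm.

4.25 mm

ΔT = 189.15 K
zinc: ΔL = 3.1×10⁻⁵ × 1.872 m × 189.15 = 1.0977×10⁻² m = 10.977 mm
brass: ΔL = 19×10⁻⁶ × 1.872 m × 189.15 = 6.7277×10⁻³ m = 6.7277 mm
difference = 10.977 − 6.7277 = 4.2493 mm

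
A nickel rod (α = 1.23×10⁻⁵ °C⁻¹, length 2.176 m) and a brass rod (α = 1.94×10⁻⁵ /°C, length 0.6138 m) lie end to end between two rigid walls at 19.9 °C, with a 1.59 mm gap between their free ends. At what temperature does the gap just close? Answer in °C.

T = 61.0 °C

Gap closes when ΔL₁ + ΔL₂ = 1.59 mm = 1.59×10⁻³ m
(α₁L₁ + α₂L₂)ΔT = g
α₁L₁ + α₂L₂ = 1.23×10⁻⁵×2.176 + 1.94×10⁻⁵×0.6138 = 3.867252×10⁻⁵ m/K
ΔT = 1.59×10⁻³ / 3.867252×10⁻⁵ = 41.114 K
T = 19.9 + 41.114 = 61.014 °C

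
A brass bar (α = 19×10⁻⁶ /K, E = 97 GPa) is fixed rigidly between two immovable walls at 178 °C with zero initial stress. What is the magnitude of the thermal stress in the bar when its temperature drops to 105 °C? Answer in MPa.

σ = 135 MPa

Fully constrained: the free strain ε = αΔT is blocked, so σ = Eε = EαΔT.
|ΔT| = 73 K
σ = 97.0×10⁹ × 19×10⁻⁶ × 73 = 1.35×10⁸ Pa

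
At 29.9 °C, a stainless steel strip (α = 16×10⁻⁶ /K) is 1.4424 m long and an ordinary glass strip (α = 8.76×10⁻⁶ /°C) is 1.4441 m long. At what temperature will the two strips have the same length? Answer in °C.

Equal length when α₁L₁ΔT − α₂L₂ΔT = L₂ − L₁ = 1.70×10⁻³ m
α₁L₁ = 2.30784×10⁻⁵, α₂L₂ = 1.2650316×10⁻⁵ → Δ(αL) = 1.0428084×10⁻⁵ m/K
ΔT = 1.70×10⁻³ / 1.0428084×10⁻⁵ = 163.021 K, so T = 29.9 + 163.021 = 192.921 °C

T = 192.9 °C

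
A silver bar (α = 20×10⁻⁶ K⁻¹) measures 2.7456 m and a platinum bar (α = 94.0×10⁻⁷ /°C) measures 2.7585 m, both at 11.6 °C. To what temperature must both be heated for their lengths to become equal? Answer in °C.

L₁(1 + α₁ΔT) = L₂(1 + α₂ΔT) ⇒ ΔT = (L₂ − L₁)/(α₁L₁ − α₂L₂)
L₂ − L₁ = 2.7585 − 2.7456 = 1.29×10⁻² m
α₁L₁ − α₂L₂ = 20×10⁻⁶×2.7456 − 94.0×10⁻⁷×2.7585 = 2.89821×10⁻⁵ m/K
ΔT = 1.29×10⁻² / 2.89821×10⁻⁵ = 445.102 K
T = 11.6 + 445.102 = 456.702 °C

T = 456.7 °C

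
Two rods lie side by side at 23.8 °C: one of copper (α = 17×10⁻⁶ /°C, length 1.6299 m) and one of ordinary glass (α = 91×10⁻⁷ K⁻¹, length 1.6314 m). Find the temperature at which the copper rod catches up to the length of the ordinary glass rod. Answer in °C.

Equal length when α₁L₁ΔT − α₂L₂ΔT = L₂ − L₁ = 1.50×10⁻³ m
α₁L₁ = 2.77083×10⁻⁵, α₂L₂ = 1.484574×10⁻⁵ → Δ(αL) = 1.286256×10⁻⁵ m/K
ΔT = 1.50×10⁻³ / 1.286256×10⁻⁵ = 116.618 K, so T = 23.8 + 116.618 = 140.418 °C

T = 140.4 °C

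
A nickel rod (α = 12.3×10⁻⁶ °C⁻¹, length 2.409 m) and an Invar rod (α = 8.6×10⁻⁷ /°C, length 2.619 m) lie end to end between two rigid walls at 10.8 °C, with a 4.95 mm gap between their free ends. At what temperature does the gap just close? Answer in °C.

T = 166 °C

Gap closes when ΔL₁ + ΔL₂ = 4.95 mm = 4.95×10⁻³ m
(α₁L₁ + α₂L₂)ΔT = g
α₁L₁ + α₂L₂ = 12.3×10⁻⁶×2.409 + 8.6×10⁻⁷×2.619 = 3.188304×10⁻⁵ m/K
ΔT = 4.95×10⁻³ / 3.188304×10⁻⁵ = 155.25 K
T = 10.8 + 155.25 = 166.05 °C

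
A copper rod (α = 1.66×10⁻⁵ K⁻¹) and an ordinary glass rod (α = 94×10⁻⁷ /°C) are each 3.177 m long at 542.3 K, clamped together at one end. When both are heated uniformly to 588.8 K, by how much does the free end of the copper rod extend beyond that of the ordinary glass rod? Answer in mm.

ΔT = 46.5 K
copper: ΔL = 1.66×10⁻⁵ × 3.177 m × 46.5 = 2.4523×10⁻³ m = 2.4523 mm
ordinary glass: ΔL = 94×10⁻⁷ × 3.177 m × 46.5 = 1.3887×10⁻³ m = 1.3887 mm
difference = 2.4523 − 1.3887 = 1.0636 mm

1.06 mm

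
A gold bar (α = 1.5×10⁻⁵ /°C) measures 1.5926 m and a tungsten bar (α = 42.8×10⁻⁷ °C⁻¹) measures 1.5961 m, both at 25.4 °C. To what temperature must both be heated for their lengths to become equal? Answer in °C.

T = 230.6 °C

Equal length when α₁L₁ΔT − α₂L₂ΔT = L₂ − L₁ = 3.50×10⁻³ m
α₁L₁ = 2.3889×10⁻⁵, α₂L₂ = 6.831308×10⁻⁶ → Δ(αL) = 1.7057692×10⁻⁵ m/K
ΔT = 3.50×10⁻³ / 1.7057692×10⁻⁵ = 205.186 K, so T = 25.4 + 205.186 = 230.586 °C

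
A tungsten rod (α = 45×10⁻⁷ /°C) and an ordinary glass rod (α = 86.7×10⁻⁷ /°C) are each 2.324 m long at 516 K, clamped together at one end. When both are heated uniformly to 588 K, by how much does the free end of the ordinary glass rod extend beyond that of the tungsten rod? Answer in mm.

ΔT = 72 K
tungsten: ΔL = 45×10⁻⁷ × 2.324 m × 72 = 7.5298×10⁻⁴ m = 0.75298 mm
ordinary glass: ΔL = 86.7×10⁻⁷ × 2.324 m × 72 = 1.4507×10⁻³ m = 1.4507 mm
difference = 1.4507 − 0.75298 = 0.69772 mm

0.698 mm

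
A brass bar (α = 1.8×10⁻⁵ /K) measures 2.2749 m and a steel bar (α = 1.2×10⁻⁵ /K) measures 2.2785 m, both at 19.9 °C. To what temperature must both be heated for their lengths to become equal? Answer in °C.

T = 284.5 °C

Equal length when α₁L₁ΔT − α₂L₂ΔT = L₂ − L₁ = 3.60×10⁻³ m
α₁L₁ = 4.09482×10⁻⁵, α₂L₂ = 2.7342×10⁻⁵ → Δ(αL) = 1.36062×10⁻⁵ m/K
ΔT = 3.60×10⁻³ / 1.36062×10⁻⁵ = 264.585 K, so T = 19.9 + 264.585 = 284.485 °C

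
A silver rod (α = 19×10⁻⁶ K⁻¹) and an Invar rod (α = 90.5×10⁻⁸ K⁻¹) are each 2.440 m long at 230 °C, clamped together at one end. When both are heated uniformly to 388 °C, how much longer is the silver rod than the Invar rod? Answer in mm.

6.98 mm

ΔT = 158 K
silver: ΔL = 19×10⁻⁶ × 2.440 m × 158 = 7.3249×10⁻³ m = 7.3249 mm
Invar: ΔL = 90.5×10⁻⁸ × 2.440 m × 158 = 3.4890×10⁻⁴ m = 0.34890 mm
difference = 7.3249 − 0.34890 = 6.9760 mm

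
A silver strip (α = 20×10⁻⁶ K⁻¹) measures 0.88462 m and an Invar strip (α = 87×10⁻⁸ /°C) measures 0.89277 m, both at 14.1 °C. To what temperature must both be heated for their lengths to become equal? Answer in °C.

T = 495.9 °C

Equal length when α₁L₁ΔT − α₂L₂ΔT = L₂ − L₁ = 8.15×10⁻³ m
α₁L₁ = 1.76924×10⁻⁵, α₂L₂ = 7.767099×10⁻⁷ → Δ(αL) = 1.69156901×10⁻⁵ m/K
ΔT = 8.15×10⁻³ / 1.69156901×10⁻⁵ = 481.801 K, so T = 14.1 + 481.801 = 495.901 °C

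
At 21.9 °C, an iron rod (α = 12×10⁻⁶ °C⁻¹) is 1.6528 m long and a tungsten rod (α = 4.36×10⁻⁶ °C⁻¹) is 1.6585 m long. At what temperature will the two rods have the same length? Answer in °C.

L₁(1 + α₁ΔT) = L₂(1 + α₂ΔT) ⇒ ΔT = (L₂ − L₁)/(α₁L₁ − α₂L₂)
L₂ − L₁ = 1.6585 − 1.6528 = 5.70×10⁻³ m
α₁L₁ − α₂L₂ = 12×10⁻⁶×1.6528 − 4.36×10⁻⁶×1.6585 = 1.260254×10⁻⁵ m/K
ΔT = 5.70×10⁻³ / 1.260254×10⁻⁵ = 452.290 K
T = 21.9 + 452.290 = 474.190 °C

T = 474.2 °C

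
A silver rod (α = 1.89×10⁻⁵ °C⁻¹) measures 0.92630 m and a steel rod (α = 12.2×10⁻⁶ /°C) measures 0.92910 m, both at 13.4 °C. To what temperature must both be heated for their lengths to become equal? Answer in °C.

T = 467.1 °C

Equal length when α₁L₁ΔT − α₂L₂ΔT = L₂ − L₁ = 2.80×10⁻³ m
α₁L₁ = 1.750707×10⁻⁵, α₂L₂ = 1.133502×10⁻⁵ → Δ(αL) = 6.17205×10⁻⁶ m/K
ΔT = 2.80×10⁻³ / 6.17205×10⁻⁶ = 453.658 K, so T = 13.4 + 453.658 = 467.058 °C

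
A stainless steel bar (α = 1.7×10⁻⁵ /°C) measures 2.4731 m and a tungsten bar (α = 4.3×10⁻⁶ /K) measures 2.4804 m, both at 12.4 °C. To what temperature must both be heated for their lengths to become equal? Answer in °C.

T = 245.1 °C

L₁(1 + α₁ΔT) = L₂(1 + α₂ΔT) ⇒ ΔT = (L₂ − L₁)/(α₁L₁ − α₂L₂)
L₂ − L₁ = 2.4804 − 2.4731 = 7.30×10⁻³ m
α₁L₁ − α₂L₂ = 1.7×10⁻⁵×2.4731 − 4.3×10⁻⁶×2.4804 = 3.137698×10⁻⁵ m/K
ΔT = 7.30×10⁻³ / 3.137698×10⁻⁵ = 232.655 K
T = 12.4 + 232.655 = 245.055 °C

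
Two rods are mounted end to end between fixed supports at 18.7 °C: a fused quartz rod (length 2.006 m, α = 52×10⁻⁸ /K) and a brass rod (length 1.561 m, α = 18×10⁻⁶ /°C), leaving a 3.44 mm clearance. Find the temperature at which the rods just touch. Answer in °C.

Gap closes when ΔL₁ + ΔL₂ = 3.44 mm = 3.44×10⁻³ m
(α₁L₁ + α₂L₂)ΔT = g
α₁L₁ + α₂L₂ = 52×10⁻⁸×2.006 + 18×10⁻⁶×1.561 = 2.914112×10⁻⁵ m/K
ΔT = 3.44×10⁻³ / 2.914112×10⁻⁵ = 118.05 K
T = 18.7 + 118.05 = 136.75 °C

T = 137 °C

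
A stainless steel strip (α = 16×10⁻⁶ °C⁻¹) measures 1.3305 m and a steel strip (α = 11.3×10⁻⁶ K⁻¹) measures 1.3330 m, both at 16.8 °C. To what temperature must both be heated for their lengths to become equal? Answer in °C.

L₁(1 + α₁ΔT) = L₂(1 + α₂ΔT) ⇒ ΔT = (L₂ − L₁)/(α₁L₁ − α₂L₂)
L₂ − L₁ = 1.3330 − 1.3305 = 2.50×10⁻³ m
α₁L₁ − α₂L₂ = 16×10⁻⁶×1.3305 − 11.3×10⁻⁶×1.3330 = 6.2251×10⁻⁶ m/K
ΔT = 2.50×10⁻³ / 6.2251×10⁻⁶ = 401.600 K
T = 16.8 + 401.600 = 418.400 °C

T = 418.4 °C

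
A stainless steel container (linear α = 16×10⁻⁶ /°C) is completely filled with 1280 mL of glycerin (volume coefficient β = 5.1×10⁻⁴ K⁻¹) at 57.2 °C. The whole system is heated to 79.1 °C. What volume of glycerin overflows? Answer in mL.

The container also expands: β_container ≈ 3α = 4.8×10⁻⁵ /K
Net overflow = V₀(β_liq − 3α_cont)ΔT
β − 3α = 5.10×10⁻⁴ − 4.8×10⁻⁵ = 4.62×10⁻⁴ /K; ΔT = 21.9 K
ΔV = 1280 × 4.62×10⁻⁴ × 21.9 = 13.0 mL

13.0 mL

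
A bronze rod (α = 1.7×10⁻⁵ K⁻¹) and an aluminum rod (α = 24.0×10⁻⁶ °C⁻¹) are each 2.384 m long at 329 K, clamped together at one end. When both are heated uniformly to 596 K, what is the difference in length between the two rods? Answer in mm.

ΔT = 267 K
bronze: ΔL = 1.7×10⁻⁵ × 2.384 m × 267 = 1.0821×10⁻² m = 10.821 mm
aluminum: ΔL = 24.0×10⁻⁶ × 2.384 m × 267 = 1.5277×10⁻² m = 15.277 mm
difference = 15.277 − 10.821 = 4.456 mm

4.46 mm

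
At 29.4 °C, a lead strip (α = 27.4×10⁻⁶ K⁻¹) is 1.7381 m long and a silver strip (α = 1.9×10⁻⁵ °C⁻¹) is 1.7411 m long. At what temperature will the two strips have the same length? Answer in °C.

L₁(1 + α₁ΔT) = L₂(1 + α₂ΔT) ⇒ ΔT = (L₂ − L₁)/(α₁L₁ − α₂L₂)
L₂ − L₁ = 1.7411 − 1.7381 = 3.00×10⁻³ m
α₁L₁ − α₂L₂ = 27.4×10⁻⁶×1.7381 − 1.9×10⁻⁵×1.7411 = 1.454304×10⁻⁵ m/K
ΔT = 3.00×10⁻³ / 1.454304×10⁻⁵ = 206.284 K
T = 29.4 + 206.284 = 235.684 °C

T = 235.7 °C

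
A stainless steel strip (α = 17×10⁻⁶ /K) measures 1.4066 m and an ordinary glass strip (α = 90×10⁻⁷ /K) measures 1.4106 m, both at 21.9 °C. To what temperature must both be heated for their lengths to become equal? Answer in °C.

T = 378.5 °C

L₁(1 + α₁ΔT) = L₂(1 + α₂ΔT) ⇒ ΔT = (L₂ − L₁)/(α₁L₁ − α₂L₂)
L₂ − L₁ = 1.4106 − 1.4066 = 4.00×10⁻³ m
α₁L₁ − α₂L₂ = 17×10⁻⁶×1.4066 − 90×10⁻⁷×1.4106 = 1.12168×10⁻⁵ m/K
ΔT = 4.00×10⁻³ / 1.12168×10⁻⁵ = 356.608 K
T = 21.9 + 356.608 = 378.508 °C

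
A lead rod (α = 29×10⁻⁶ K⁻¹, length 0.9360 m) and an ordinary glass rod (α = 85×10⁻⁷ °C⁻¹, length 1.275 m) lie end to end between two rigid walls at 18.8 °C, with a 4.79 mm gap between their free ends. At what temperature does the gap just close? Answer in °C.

Gap closes when ΔL₁ + ΔL₂ = 4.79 mm = 4.79×10⁻³ m
(α₁L₁ + α₂L₂)ΔT = g
α₁L₁ + α₂L₂ = 29×10⁻⁶×0.9360 + 85×10⁻⁷×1.275 = 3.79815×10⁻⁵ m/K
ΔT = 4.79×10⁻³ / 3.79815×10⁻⁵ = 126.11 K
T = 18.8 + 126.11 = 144.91 °C

T = 145 °C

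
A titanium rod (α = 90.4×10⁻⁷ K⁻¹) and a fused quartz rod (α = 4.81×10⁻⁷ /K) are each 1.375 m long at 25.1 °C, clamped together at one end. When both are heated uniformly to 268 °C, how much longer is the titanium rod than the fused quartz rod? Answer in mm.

ΔT = 242.9 K
titanium: ΔL = 90.4×10⁻⁷ × 1.375 m × 242.9 = 3.0192×10⁻³ m = 3.0192 mm
fused quartz: ΔL = 4.81×10⁻⁷ × 1.375 m × 242.9 = 1.6065×10⁻⁴ m = 0.16065 mm
difference = 3.0192 − 0.16065 = 2.85855 mm

2.86 mm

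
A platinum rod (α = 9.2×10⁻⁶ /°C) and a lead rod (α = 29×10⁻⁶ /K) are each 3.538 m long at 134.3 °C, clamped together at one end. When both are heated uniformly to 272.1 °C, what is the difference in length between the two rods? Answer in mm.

9.65 mm

ΔT = 137.8 K
platinum: ΔL = 9.2×10⁻⁶ × 3.538 m × 137.8 = 4.4853×10⁻³ m = 4.4853 mm
lead: ΔL = 29×10⁻⁶ × 3.538 m × 137.8 = 1.4139×10⁻² m = 14.139 mm
difference = 14.139 − 4.4853 = 9.6537 mm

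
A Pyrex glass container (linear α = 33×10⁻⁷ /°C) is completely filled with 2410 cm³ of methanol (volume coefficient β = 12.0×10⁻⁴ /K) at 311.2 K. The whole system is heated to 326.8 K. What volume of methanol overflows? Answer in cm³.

44.7 cm³

The container also expands: β_container ≈ 3α = 9.9×10⁻⁶ /K
Net overflow = V₀(β_liq − 3α_cont)ΔT
β − 3α = 1.20×10⁻³ − 9.9×10⁻⁶ = 1.1901×10⁻³ /K; ΔT = 15.6 K
ΔV = 2410 × 1.1901×10⁻³ × 15.6 = 44.7 cm³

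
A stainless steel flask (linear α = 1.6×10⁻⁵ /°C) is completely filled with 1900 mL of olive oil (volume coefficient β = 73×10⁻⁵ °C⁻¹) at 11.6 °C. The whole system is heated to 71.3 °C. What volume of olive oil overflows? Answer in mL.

The flask also expands: β_container ≈ 3α = 4.8×10⁻⁵ /K
Net overflow = V₀(β_liq − 3α_cont)ΔT
β − 3α = 7.30×10⁻⁴ − 4.8×10⁻⁵ = 6.82×10⁻⁴ /K; ΔT = 59.7 K
ΔV = 1900 × 6.82×10⁻⁴ × 59.7 = 77.4 mL

77.4 mL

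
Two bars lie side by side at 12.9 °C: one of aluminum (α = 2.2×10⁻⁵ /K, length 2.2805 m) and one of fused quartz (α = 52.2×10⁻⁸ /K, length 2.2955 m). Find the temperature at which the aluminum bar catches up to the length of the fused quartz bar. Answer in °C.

T = 319.2 °C

Equal length when α₁L₁ΔT − α₂L₂ΔT = L₂ − L₁ = 1.50×10⁻² m
α₁L₁ = 5.0171×10⁻⁵, α₂L₂ = 1.198251×10⁻⁶ → Δ(αL) = 4.8972749×10⁻⁵ m/K
ΔT = 1.50×10⁻² / 4.8972749×10⁻⁵ = 306.293 K, so T = 12.9 + 306.293 = 319.193 °C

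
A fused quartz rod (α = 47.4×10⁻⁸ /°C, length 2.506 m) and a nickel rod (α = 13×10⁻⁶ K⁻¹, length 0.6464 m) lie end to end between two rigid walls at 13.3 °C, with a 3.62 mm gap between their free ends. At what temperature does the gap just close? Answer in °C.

α₁L₁ = 1.187844×10⁻⁶ m/K, α₂L₂ = 8.4032×10⁻⁶ m/K → total 9.591044×10⁻⁶ m/K
ΔT = g/(α₁L₁+α₂L₂) = 3.62×10⁻³ / 9.591044×10⁻⁶ = 377.44 K
T = 13.3 + 377.44 = 390.74 °C

T = 391 °C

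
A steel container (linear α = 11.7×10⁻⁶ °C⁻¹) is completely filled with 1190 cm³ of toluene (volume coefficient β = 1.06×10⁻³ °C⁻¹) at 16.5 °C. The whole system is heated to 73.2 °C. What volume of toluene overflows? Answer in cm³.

69.2 cm³

The container also expands: β_container ≈ 3α = 3.51×10⁻⁵ /K
Net overflow = V₀(β_liq − 3α_cont)ΔT
β − 3α = 1.06×10⁻³ − 3.51×10⁻⁵ = 1.0249×10⁻³ /K; ΔT = 56.7 K
ΔV = 1190 × 1.0249×10⁻³ × 56.7 = 69.2 cm³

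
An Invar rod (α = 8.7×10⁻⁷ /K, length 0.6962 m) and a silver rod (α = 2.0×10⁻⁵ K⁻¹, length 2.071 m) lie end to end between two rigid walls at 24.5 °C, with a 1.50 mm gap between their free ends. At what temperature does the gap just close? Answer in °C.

α₁L₁ = 6.05694×10⁻⁷ m/K, α₂L₂ = 4.142×10⁻⁵ m/K → total 4.2025694×10⁻⁵ m/K
ΔT = g/(α₁L₁+α₂L₂) = 1.50×10⁻³ / 4.2025694×10⁻⁵ = 35.692 K
T = 24.5 + 35.692 = 60.192 °C

T = 60.2 °C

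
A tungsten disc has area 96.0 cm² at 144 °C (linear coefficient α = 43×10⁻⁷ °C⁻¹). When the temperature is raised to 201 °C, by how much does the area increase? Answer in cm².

ΔA = 0.0471 cm²

Area coefficient ≈ 2α; |ΔT| = 57 K
ΔA = 2αA₀ΔT = 2(43×10⁻⁷)(96.0)(57) = 0.0471 cm²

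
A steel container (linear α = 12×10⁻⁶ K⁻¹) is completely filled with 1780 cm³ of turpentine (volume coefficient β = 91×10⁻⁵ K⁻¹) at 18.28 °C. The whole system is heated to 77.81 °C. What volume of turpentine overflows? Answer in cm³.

92.6 cm³

The container also expands: β_container ≈ 3α = 3.6×10⁻⁵ /K
Net overflow = V₀(β_liq − 3α_cont)ΔT
β − 3α = 9.10×10⁻⁴ − 3.6×10⁻⁵ = 8.74×10⁻⁴ /K; ΔT = 59.53 K
ΔV = 1780 × 8.74×10⁻⁴ × 59.53 = 92.6 cm³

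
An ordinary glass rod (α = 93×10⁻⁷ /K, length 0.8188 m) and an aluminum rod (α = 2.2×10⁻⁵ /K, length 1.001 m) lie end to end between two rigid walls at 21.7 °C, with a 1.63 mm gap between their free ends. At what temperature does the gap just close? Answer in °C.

Gap closes when ΔL₁ + ΔL₂ = 1.63 mm = 1.63×10⁻³ m
(α₁L₁ + α₂L₂)ΔT = g
α₁L₁ + α₂L₂ = 93×10⁻⁷×0.8188 + 2.2×10⁻⁵×1.001 = 2.963684×10⁻⁵ m/K
ΔT = 1.63×10⁻³ / 2.963684×10⁻⁵ = 54.999 K
T = 21.7 + 54.999 = 76.699 °C

T = 76.7 °C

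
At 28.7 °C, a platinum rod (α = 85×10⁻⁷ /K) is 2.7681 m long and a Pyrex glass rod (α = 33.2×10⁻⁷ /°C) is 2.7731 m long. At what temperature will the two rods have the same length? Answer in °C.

Equal length when α₁L₁ΔT − α₂L₂ΔT = L₂ − L₁ = 5.00×10⁻³ m
α₁L₁ = 2.352885×10⁻⁵, α₂L₂ = 9.206692×10⁻⁶ → Δ(αL) = 1.4322158×10⁻⁵ m/K
ΔT = 5.00×10⁻³ / 1.4322158×10⁻⁵ = 349.109 K, so T = 28.7 + 349.109 = 377.809 °C

T = 377.8 °C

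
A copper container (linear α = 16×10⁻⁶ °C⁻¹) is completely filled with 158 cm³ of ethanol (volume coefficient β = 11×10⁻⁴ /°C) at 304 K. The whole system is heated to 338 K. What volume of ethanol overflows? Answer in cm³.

The container also expands: β_container ≈ 3α = 4.8×10⁻⁵ /K
Net overflow = V₀(β_liq − 3α_cont)ΔT
β − 3α = 1.10×10⁻³ − 4.8×10⁻⁵ = 1.052×10⁻³ /K; ΔT = 34 K
ΔV = 158 × 1.052×10⁻³ × 34 = 5.65 cm³

5.65 cm³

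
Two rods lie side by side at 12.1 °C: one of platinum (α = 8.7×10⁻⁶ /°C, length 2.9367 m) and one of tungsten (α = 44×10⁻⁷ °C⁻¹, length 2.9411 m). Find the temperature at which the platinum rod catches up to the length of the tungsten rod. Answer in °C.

L₁(1 + α₁ΔT) = L₂(1 + α₂ΔT) ⇒ ΔT = (L₂ − L₁)/(α₁L₁ − α₂L₂)
L₂ − L₁ = 2.9411 − 2.9367 = 4.40×10⁻³ m
α₁L₁ − α₂L₂ = 8.7×10⁻⁶×2.9367 − 44×10⁻⁷×2.9411 = 1.260845×10⁻⁵ m/K
ΔT = 4.40×10⁻³ / 1.260845×10⁻⁵ = 348.972 K
T = 12.1 + 348.972 = 361.072 °C

T = 361.1 °C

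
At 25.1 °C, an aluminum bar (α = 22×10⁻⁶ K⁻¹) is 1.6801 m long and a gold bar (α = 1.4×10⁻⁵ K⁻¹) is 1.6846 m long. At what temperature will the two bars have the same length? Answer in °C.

T = 361.5 °C

Equal length when α₁L₁ΔT − α₂L₂ΔT = L₂ − L₁ = 4.50×10⁻³ m
α₁L₁ = 3.69622×10⁻⁵, α₂L₂ = 2.35844×10⁻⁵ → Δ(αL) = 1.33778×10⁻⁵ m/K
ΔT = 4.50×10⁻³ / 1.33778×10⁻⁵ = 336.378 K, so T = 25.1 + 336.378 = 361.478 °C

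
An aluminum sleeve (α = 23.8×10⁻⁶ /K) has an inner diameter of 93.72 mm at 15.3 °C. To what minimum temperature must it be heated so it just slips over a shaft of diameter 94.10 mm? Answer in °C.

Required Δd = 94.10 − 93.72 = 0.38 mm
Δd = αd₀ΔT ⇒ ΔT = Δd/(αd₀) = 0.38 / (23.8×10⁻⁶ × 93.72) = 170.36 K
T_min = 15.3 + 170.36 = 185.66 °C

T = 186 °C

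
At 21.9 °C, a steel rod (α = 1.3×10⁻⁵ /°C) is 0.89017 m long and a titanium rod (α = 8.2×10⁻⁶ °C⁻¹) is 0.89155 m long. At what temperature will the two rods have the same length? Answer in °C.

L₁(1 + α₁ΔT) = L₂(1 + α₂ΔT) ⇒ ΔT = (L₂ − L₁)/(α₁L₁ − α₂L₂)
L₂ − L₁ = 0.89155 − 0.89017 = 1.38×10⁻³ m
α₁L₁ − α₂L₂ = 1.3×10⁻⁵×0.89017 − 8.2×10⁻⁶×0.89155 = 4.2615×10⁻⁶ m/K
ΔT = 1.38×10⁻³ / 4.2615×10⁻⁶ = 323.830 K
T = 21.9 + 323.830 = 345.730 °C

T = 345.7 °C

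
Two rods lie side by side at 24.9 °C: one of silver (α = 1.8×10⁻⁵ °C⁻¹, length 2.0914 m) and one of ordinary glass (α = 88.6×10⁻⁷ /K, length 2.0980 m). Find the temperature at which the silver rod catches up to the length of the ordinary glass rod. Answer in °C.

Equal length when α₁L₁ΔT − α₂L₂ΔT = L₂ − L₁ = 6.60×10⁻³ m
α₁L₁ = 3.76452×10⁻⁵, α₂L₂ = 1.858828×10⁻⁵ → Δ(αL) = 1.905692×10⁻⁵ m/K
ΔT = 6.60×10⁻³ / 1.905692×10⁻⁵ = 346.331 K, so T = 24.9 + 346.331 = 371.231 °C

T = 371.2 °C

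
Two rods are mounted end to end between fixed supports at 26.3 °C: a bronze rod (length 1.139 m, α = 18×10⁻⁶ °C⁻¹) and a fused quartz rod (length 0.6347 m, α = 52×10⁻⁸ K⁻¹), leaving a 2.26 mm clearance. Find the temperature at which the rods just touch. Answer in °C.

T = 135 °C

α₁L₁ = 2.0502×10⁻⁵ m/K, α₂L₂ = 3.30044×10⁻⁷ m/K → total 2.0832044×10⁻⁵ m/K
ΔT = g/(α₁L₁+α₂L₂) = 2.26×10⁻³ / 2.0832044×10⁻⁵ = 108.49 K
T = 26.3 + 108.49 = 134.79 °C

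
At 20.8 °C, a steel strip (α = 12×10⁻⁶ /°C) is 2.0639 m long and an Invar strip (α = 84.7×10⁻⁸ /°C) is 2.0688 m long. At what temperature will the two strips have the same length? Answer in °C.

Equal length when α₁L₁ΔT − α₂L₂ΔT = L₂ − L₁ = 4.90×10⁻³ m
α₁L₁ = 2.47668×10⁻⁵, α₂L₂ = 1.7522736×10⁻⁶ → Δ(αL) = 2.30145264×10⁻⁵ m/K
ΔT = 4.90×10⁻³ / 2.30145264×10⁻⁵ = 212.909 K, so T = 20.8 + 212.909 = 233.709 °C

T = 233.7 °C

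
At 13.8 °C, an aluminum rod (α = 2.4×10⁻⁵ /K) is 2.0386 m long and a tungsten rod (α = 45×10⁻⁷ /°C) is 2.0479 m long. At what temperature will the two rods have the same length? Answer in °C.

T = 248.0 °C

Equal length when α₁L₁ΔT − α₂L₂ΔT = L₂ − L₁ = 9.30×10⁻³ m
α₁L₁ = 4.89264×10⁻⁵, α₂L₂ = 9.21555×10⁻⁶ → Δ(αL) = 3.971085×10⁻⁵ m/K
ΔT = 9.30×10⁻³ / 3.971085×10⁻⁵ = 234.193 K, so T = 13.8 + 234.193 = 247.993 °C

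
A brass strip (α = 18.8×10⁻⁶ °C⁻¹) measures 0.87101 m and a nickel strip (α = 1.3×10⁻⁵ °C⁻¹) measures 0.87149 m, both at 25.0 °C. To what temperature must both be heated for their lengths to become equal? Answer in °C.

T = 120.1 °C

L₁(1 + α₁ΔT) = L₂(1 + α₂ΔT) ⇒ ΔT = (L₂ − L₁)/(α₁L₁ − α₂L₂)
L₂ − L₁ = 0.87149 − 0.87101 = 4.80×10⁻⁴ m
α₁L₁ − α₂L₂ = 18.8×10⁻⁶×0.87101 − 1.3×10⁻⁵×0.87149 = 5.045618×10⁻⁶ m/K
ΔT = 4.80×10⁻⁴ / 5.045618×10⁻⁶ = 95.132 K
T = 25.0 + 95.132 = 120.132 °C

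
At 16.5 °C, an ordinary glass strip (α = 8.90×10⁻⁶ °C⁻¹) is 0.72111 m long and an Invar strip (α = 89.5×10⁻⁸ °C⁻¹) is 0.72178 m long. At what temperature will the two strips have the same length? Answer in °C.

Equal length when α₁L₁ΔT − α₂L₂ΔT = L₂ − L₁ = 6.70×10⁻⁴ m
α₁L₁ = 6.417879×10⁻⁶, α₂L₂ = 6.459931×10⁻⁷ → Δ(αL) = 5.7718859×10⁻⁶ m/K
ΔT = 6.70×10⁻⁴ / 5.7718859×10⁻⁶ = 116.080 K, so T = 16.5 + 116.080 = 132.580 °C

T = 132.6 °C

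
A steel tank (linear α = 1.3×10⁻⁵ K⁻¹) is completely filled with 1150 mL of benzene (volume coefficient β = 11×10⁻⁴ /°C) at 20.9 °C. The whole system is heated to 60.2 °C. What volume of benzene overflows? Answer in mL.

The tank also expands: β_container ≈ 3α = 3.9×10⁻⁵ /K
Net overflow = V₀(β_liq − 3α_cont)ΔT
β − 3α = 1.10×10⁻³ − 3.9×10⁻⁵ = 1.061×10⁻³ /K; ΔT = 39.3 K
ΔV = 1150 × 1.061×10⁻³ × 39.3 = 48.0 mL

48.0 mL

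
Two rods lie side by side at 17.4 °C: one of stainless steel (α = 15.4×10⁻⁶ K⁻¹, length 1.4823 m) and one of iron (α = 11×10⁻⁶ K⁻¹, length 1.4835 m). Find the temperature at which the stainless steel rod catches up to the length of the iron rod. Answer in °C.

T = 201.8 °C

Equal length when α₁L₁ΔT − α₂L₂ΔT = L₂ − L₁ = 1.20×10⁻³ m
α₁L₁ = 2.282742×10⁻⁵, α₂L₂ = 1.63185×10⁻⁵ → Δ(αL) = 6.50892×10⁻⁶ m/K
ΔT = 1.20×10⁻³ / 6.50892×10⁻⁶ = 184.362 K, so T = 17.4 + 184.362 = 201.762 °C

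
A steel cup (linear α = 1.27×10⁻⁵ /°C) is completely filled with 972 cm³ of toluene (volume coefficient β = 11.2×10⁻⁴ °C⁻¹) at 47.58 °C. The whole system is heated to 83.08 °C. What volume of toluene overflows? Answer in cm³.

37.3 cm³

The cup also expands: β_container ≈ 3α = 3.81×10⁻⁵ /K
Net overflow = V₀(β_liq − 3α_cont)ΔT
β − 3α = 1.12×10⁻³ − 3.81×10⁻⁵ = 1.0819×10⁻³ /K; ΔT = 35.50 K
ΔV = 972 × 1.0819×10⁻³ × 35.50 = 37.3 cm³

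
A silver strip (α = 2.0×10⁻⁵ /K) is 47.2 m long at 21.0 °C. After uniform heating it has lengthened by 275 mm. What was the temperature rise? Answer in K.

ΔT = 291 K

ΔL = αL₀ΔT ⇒ ΔT = ΔL / (αL₀)
ΔT = 275×10⁻³ m / (2.0×10⁻⁵ × 47.2 m) = 291.31 K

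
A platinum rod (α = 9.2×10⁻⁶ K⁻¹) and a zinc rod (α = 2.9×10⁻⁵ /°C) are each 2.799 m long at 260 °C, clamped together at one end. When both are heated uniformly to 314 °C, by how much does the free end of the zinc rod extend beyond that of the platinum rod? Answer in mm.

2.99 mm

ΔT = 54 K
platinum: ΔL = 9.2×10⁻⁶ × 2.799 m × 54 = 1.3905×10⁻³ m = 1.3905 mm
zinc: ΔL = 2.9×10⁻⁵ × 2.799 m × 54 = 4.3832×10⁻³ m = 4.3832 mm
difference = 4.3832 − 1.3905 = 2.9927 mm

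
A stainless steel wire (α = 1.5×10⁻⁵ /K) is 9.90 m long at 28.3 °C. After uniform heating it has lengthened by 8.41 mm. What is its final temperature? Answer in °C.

ΔL = αL₀ΔT ⇒ ΔT = ΔL / (αL₀)
ΔT = 8.41×10⁻³ m / (1.5×10⁻⁵ × 9.90 m) = 56.633 K
T = 28.3 + 56.633 = 84.933 °C

T = 84.9 °C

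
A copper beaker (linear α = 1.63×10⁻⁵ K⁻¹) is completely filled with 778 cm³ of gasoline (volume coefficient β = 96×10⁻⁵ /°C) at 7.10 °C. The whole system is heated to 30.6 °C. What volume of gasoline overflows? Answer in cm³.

The beaker also expands: β_container ≈ 3α = 4.89×10⁻⁵ /K
Net overflow = V₀(β_liq − 3α_cont)ΔT
β − 3α = 9.60×10⁻⁴ − 4.89×10⁻⁵ = 9.111×10⁻⁴ /K; ΔT = 23.50 K
ΔV = 778 × 9.111×10⁻⁴ × 23.50 = 16.7 cm³

16.7 cm³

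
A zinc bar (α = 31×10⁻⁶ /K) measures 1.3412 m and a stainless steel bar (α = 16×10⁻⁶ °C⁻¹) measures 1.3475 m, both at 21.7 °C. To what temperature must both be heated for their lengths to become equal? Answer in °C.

T = 336.4 °C

L₁(1 + α₁ΔT) = L₂(1 + α₂ΔT) ⇒ ΔT = (L₂ − L₁)/(α₁L₁ − α₂L₂)
L₂ − L₁ = 1.3475 − 1.3412 = 6.30×10⁻³ m
α₁L₁ − α₂L₂ = 31×10⁻⁶×1.3412 − 16×10⁻⁶×1.3475 = 2.00172×10⁻⁵ m/K
ΔT = 6.30×10⁻³ / 2.00172×10⁻⁵ = 314.729 K
T = 21.7 + 314.729 = 336.429 °C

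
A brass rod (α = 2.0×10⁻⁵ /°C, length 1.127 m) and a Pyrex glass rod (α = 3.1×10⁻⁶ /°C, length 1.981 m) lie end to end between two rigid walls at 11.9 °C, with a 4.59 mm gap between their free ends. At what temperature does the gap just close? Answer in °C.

T = 172 °C

α₁L₁ = 2.254×10⁻⁵ m/K, α₂L₂ = 6.1411×10⁻⁶ m/K → total 2.86811×10⁻⁵ m/K
ΔT = g/(α₁L₁+α₂L₂) = 4.59×10⁻³ / 2.86811×10⁻⁵ = 160.04 K
T = 11.9 + 160.04 = 171.94 °C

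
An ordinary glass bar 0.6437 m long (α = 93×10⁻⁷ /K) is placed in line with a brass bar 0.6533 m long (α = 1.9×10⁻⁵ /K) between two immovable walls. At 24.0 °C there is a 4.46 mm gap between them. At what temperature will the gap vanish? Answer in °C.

α₁L₁ = 5.98641×10⁻⁶ m/K, α₂L₂ = 1.24127×10⁻⁵ m/K → total 1.839911×10⁻⁵ m/K
ΔT = g/(α₁L₁+α₂L₂) = 4.46×10⁻³ / 1.839911×10⁻⁵ = 242.40 K
T = 24.0 + 242.40 = 266.40 °C

T = 266 °C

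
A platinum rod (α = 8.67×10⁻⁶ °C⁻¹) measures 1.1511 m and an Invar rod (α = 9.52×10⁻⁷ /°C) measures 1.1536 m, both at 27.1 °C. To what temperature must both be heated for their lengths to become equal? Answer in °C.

T = 308.6 °C

L₁(1 + α₁ΔT) = L₂(1 + α₂ΔT) ⇒ ΔT = (L₂ − L₁)/(α₁L₁ − α₂L₂)
L₂ − L₁ = 1.1536 − 1.1511 = 2.50×10⁻³ m
α₁L₁ − α₂L₂ = 8.67×10⁻⁶×1.1511 − 9.52×10⁻⁷×1.1536 = 8.8818098×10⁻⁶ m/K
ΔT = 2.50×10⁻³ / 8.8818098×10⁻⁶ = 281.474 K
T = 27.1 + 281.474 = 308.574 °C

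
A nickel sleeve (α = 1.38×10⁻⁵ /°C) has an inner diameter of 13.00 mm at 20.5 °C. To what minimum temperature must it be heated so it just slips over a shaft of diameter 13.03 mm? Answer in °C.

T = 188 °C

Required Δd = 13.03 − 13.00 = 0.03 mm
Δd = αd₀ΔT ⇒ ΔT = Δd/(αd₀) = 0.03 / (1.38×10⁻⁵ × 13.00) = 167.22 K
T_min = 20.5 + 167.22 = 187.72 °C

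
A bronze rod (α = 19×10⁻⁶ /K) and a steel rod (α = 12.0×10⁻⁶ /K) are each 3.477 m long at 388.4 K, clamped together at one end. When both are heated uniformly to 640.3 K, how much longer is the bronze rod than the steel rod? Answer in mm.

6.13 mm

ΔT = 251.9 K
bronze: ΔL = 19×10⁻⁶ × 3.477 m × 251.9 = 1.6641×10⁻² m = 16.641 mm
steel: ΔL = 12.0×10⁻⁶ × 3.477 m × 251.9 = 1.0510×10⁻² m = 10.510 mm
difference = 16.641 − 10.510 = 6.131 mm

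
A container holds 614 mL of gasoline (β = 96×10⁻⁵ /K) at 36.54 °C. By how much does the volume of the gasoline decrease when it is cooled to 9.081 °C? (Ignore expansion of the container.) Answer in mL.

|ΔT| = |9.081 − 36.54| = 27.459 K
ΔV = βV₀ΔT = (96×10⁻⁵)(614)(27.459) = 16.2 mL

ΔV = 16.2 mL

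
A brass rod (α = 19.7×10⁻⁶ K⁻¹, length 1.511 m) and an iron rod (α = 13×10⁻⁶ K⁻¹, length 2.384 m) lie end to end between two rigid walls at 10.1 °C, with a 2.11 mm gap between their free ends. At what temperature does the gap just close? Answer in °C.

T = 44.8 °C

Gap closes when ΔL₁ + ΔL₂ = 2.11 mm = 2.11×10⁻³ m
(α₁L₁ + α₂L₂)ΔT = g
α₁L₁ + α₂L₂ = 19.7×10⁻⁶×1.511 + 13×10⁻⁶×2.384 = 6.07587×10⁻⁵ m/K
ΔT = 2.11×10⁻³ / 6.07587×10⁻⁵ = 34.728 K
T = 10.1 + 34.728 = 44.828 °C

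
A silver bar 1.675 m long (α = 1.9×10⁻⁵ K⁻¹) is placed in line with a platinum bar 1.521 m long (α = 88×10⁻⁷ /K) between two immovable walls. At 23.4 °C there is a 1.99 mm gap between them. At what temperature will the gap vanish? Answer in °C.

T = 67.4 °C

Gap closes when ΔL₁ + ΔL₂ = 1.99 mm = 1.99×10⁻³ m
(α₁L₁ + α₂L₂)ΔT = g
α₁L₁ + α₂L₂ = 1.9×10⁻⁵×1.675 + 88×10⁻⁷×1.521 = 4.52098×10⁻⁵ m/K
ΔT = 1.99×10⁻³ / 4.52098×10⁻⁵ = 44.017 K
T = 23.4 + 44.017 = 67.417 °C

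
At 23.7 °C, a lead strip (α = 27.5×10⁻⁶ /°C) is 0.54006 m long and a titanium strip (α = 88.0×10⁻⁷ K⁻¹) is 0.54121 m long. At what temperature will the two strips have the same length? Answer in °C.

T = 137.7 °C

Equal length when α₁L₁ΔT − α₂L₂ΔT = L₂ − L₁ = 1.15×10⁻³ m
α₁L₁ = 1.485165×10⁻⁵, α₂L₂ = 4.762648×10⁻⁶ → Δ(αL) = 1.0089002×10⁻⁵ m/K
ΔT = 1.15×10⁻³ / 1.0089002×10⁻⁵ = 113.986 K, so T = 23.7 + 113.986 = 137.686 °C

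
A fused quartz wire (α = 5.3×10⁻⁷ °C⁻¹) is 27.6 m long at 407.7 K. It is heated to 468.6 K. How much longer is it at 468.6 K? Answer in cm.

ΔL = 0.0891 cm

|ΔT| = |468.6 − 407.7| = 60.9 K
ΔL = αL₀ΔT = (5.3×10⁻⁷)(27.6)(60.9) = 8.91×10⁻⁴ m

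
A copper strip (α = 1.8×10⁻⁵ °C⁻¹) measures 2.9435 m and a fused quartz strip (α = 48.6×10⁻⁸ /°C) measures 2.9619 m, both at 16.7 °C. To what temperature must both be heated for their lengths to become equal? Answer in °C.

T = 373.7 °C

Equal length when α₁L₁ΔT − α₂L₂ΔT = L₂ − L₁ = 1.84×10⁻² m
α₁L₁ = 5.2983×10⁻⁵, α₂L₂ = 1.4394834×10⁻⁶ → Δ(αL) = 5.15435166×10⁻⁵ m/K
ΔT = 1.84×10⁻² / 5.15435166×10⁻⁵ = 356.980 K, so T = 16.7 + 356.980 = 373.680 °C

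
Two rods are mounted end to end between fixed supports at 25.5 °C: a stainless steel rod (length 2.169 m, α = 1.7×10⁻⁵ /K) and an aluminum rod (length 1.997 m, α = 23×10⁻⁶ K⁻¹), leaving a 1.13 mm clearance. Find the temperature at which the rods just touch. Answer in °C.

α₁L₁ = 3.6873×10⁻⁵ m/K, α₂L₂ = 4.5931×10⁻⁵ m/K → total 8.2804×10⁻⁵ m/K
ΔT = g/(α₁L₁+α₂L₂) = 1.13×10⁻³ / 8.2804×10⁻⁵ = 13.647 K
T = 25.5 + 13.647 = 39.147 °C

T = 39.1 °C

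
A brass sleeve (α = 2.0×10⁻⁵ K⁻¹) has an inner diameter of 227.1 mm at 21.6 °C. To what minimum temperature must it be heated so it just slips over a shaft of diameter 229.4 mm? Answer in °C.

T = 528 °C

Required Δd = 229.4 − 227.1 = 2.3 mm
Δd = αd₀ΔT ⇒ ΔT = Δd/(αd₀) = 2.3 / (2.0×10⁻⁵ × 227.1) = 506.38 K
T_min = 21.6 + 506.38 = 527.98 °C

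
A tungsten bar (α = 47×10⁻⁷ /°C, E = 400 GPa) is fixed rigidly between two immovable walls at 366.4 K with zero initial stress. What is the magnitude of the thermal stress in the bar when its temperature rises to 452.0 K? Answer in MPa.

Fully constrained: the free strain ε = αΔT is blocked, so σ = Eε = EαΔT.
|ΔT| = 85.6 K
σ = 400×10⁹ × 47×10⁻⁷ × 85.6 = 1.61×10⁸ Pa

σ = 161 MPa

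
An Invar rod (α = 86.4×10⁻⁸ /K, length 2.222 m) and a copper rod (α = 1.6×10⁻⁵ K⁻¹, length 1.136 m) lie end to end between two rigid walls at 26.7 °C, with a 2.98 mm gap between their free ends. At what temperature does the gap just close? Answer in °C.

α₁L₁ = 1.919808×10⁻⁶ m/K, α₂L₂ = 1.8176×10⁻⁵ m/K → total 2.0095808×10⁻⁵ m/K
ΔT = g/(α₁L₁+α₂L₂) = 2.98×10⁻³ / 2.0095808×10⁻⁵ = 148.29 K
T = 26.7 + 148.29 = 174.99 °C

T = 175 °C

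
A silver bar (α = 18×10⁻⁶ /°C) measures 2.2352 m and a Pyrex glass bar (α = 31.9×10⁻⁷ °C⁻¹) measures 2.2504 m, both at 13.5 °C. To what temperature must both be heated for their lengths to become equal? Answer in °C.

Equal length when α₁L₁ΔT − α₂L₂ΔT = L₂ − L₁ = 1.52×10⁻² m
α₁L₁ = 4.02336×10⁻⁵, α₂L₂ = 7.178776×10⁻⁶ → Δ(αL) = 3.3054824×10⁻⁵ m/K
ΔT = 1.52×10⁻² / 3.3054824×10⁻⁵ = 459.842 K, so T = 13.5 + 459.842 = 473.342 °C

T = 473.3 °C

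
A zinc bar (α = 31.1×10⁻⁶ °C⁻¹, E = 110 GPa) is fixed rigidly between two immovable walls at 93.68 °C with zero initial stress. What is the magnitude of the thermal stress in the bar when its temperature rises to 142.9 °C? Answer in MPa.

Fully constrained: the free strain ε = αΔT is blocked, so σ = Eε = EαΔT.
|ΔT| = 49.22 K
σ = 110×10⁹ × 31.1×10⁻⁶ × 49.22 = 1.68×10⁸ Pa

σ = 168 MPa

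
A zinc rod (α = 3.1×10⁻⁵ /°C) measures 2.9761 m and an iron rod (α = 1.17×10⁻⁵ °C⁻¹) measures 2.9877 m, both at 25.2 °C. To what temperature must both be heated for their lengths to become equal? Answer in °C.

L₁(1 + α₁ΔT) = L₂(1 + α₂ΔT) ⇒ ΔT = (L₂ − L₁)/(α₁L₁ − α₂L₂)
L₂ − L₁ = 2.9877 − 2.9761 = 1.16×10⁻² m
α₁L₁ − α₂L₂ = 3.1×10⁻⁵×2.9761 − 1.17×10⁻⁵×2.9877 = 5.730301×10⁻⁵ m/K
ΔT = 1.16×10⁻² / 5.730301×10⁻⁵ = 202.433 K
T = 25.2 + 202.433 = 227.633 °C

T = 227.6 °C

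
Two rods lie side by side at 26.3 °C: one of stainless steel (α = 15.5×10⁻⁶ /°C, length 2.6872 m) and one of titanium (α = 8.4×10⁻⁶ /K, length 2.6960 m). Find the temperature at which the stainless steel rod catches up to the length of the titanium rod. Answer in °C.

L₁(1 + α₁ΔT) = L₂(1 + α₂ΔT) ⇒ ΔT = (L₂ − L₁)/(α₁L₁ − α₂L₂)
L₂ − L₁ = 2.6960 − 2.6872 = 8.80×10⁻³ m
α₁L₁ − α₂L₂ = 15.5×10⁻⁶×2.6872 − 8.4×10⁻⁶×2.6960 = 1.90052×10⁻⁵ m/K
ΔT = 8.80×10⁻³ / 1.90052×10⁻⁵ = 463.031 K
T = 26.3 + 463.031 = 489.331 °C

T = 489.3 °C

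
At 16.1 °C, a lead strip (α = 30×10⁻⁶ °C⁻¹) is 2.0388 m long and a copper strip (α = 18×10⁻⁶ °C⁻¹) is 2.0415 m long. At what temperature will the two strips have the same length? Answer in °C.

T = 126.7 °C

Equal length when α₁L₁ΔT − α₂L₂ΔT = L₂ − L₁ = 2.70×10⁻³ m
α₁L₁ = 6.1164×10⁻⁵, α₂L₂ = 3.6747×10⁻⁵ → Δ(αL) = 2.4417×10⁻⁵ m/K
ΔT = 2.70×10⁻³ / 2.4417×10⁻⁵ = 110.579 K, so T = 16.1 + 110.579 = 126.679 °C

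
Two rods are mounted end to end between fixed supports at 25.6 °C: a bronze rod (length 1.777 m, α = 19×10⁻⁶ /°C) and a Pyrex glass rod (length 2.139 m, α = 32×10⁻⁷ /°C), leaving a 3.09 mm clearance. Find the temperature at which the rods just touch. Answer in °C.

T = 102 °C

α₁L₁ = 3.3763×10⁻⁵ m/K, α₂L₂ = 6.8448×10⁻⁶ m/K → total 4.06078×10⁻⁵ m/K
ΔT = g/(α₁L₁+α₂L₂) = 3.09×10⁻³ / 4.06078×10⁻⁵ = 76.09 K
T = 25.6 + 76.09 = 101.69 °C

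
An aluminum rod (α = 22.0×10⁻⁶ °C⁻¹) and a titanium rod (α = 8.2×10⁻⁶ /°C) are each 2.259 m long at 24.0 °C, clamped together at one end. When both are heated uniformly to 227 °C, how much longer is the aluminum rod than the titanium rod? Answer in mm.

6.33 mm

ΔT = 203.0 K
aluminum: ΔL = 22.0×10⁻⁶ × 2.259 m × 203.0 = 1.0089×10⁻² m = 10.089 mm
titanium: ΔL = 8.2×10⁻⁶ × 2.259 m × 203.0 = 3.7603×10⁻³ m = 3.7603 mm
difference = 10.089 − 3.7603 = 6.3287 mm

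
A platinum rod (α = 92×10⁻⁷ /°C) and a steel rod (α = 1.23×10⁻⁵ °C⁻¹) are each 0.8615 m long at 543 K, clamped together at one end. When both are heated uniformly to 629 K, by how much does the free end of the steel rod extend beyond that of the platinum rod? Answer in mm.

0.230 mm

ΔT = 86 K
platinum: ΔL = 92×10⁻⁷ × 0.8615 m × 86 = 6.8162×10⁻⁴ m = 0.68162 mm
steel: ΔL = 1.23×10⁻⁵ × 0.8615 m × 86 = 9.1129×10⁻⁴ m = 0.91129 mm
difference = 0.91129 − 0.68162 = 0.22967 mm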